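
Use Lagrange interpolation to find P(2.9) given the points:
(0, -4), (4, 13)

Lagrange interpolation formula:
P(x) = Σ yᵢ × Lᵢ(x)
where Lᵢ(x) = Π_{j≠i} (x - xⱼ)/(xᵢ - xⱼ)

L_0(2.9) = (2.9 - 4)/(0 - 4) = 0.275000
L_1(2.9) = (2.9 - 0)/(4 - 0) = 0.725000

P(2.9) = (-4)×L_0(2.9) + 13×L_1(2.9)
P(2.9) = 8.325000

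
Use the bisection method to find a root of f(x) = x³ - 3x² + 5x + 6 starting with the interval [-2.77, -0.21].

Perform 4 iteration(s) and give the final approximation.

f(x) = x³ - 3x² + 5x + 6
Initial interval: [-2.77, -0.21]

Iteration 1:
  c_1 = (-2.770000 + (-0.210000))/2 = -1.490000
  f(c_1) = f(-1.490000) = -11.418249
  f(a) × f(c) ≥ 0, new interval: [-1.490000, -0.210000]
Iteration 2:
  c_2 = (-1.490000 + (-0.210000))/2 = -0.850000
  f(c_2) = f(-0.850000) = -1.031625
  f(a) × f(c) ≥ 0, new interval: [-0.850000, -0.210000]
Iteration 3:
  c_3 = (-0.850000 + (-0.210000))/2 = -0.530000
  f(c_3) = f(-0.530000) = 2.358423
  f(a) × f(c) < 0, new interval: [-0.850000, -0.530000]
Iteration 4:
  c_4 = (-0.850000 + (-0.530000))/2 = -0.690000
  f(c_4) = f(-0.690000) = 0.793191
  f(a) × f(c) < 0, new interval: [-0.850000, -0.690000]

After 4 iteration(s), the approximation is c_4 = -0.690000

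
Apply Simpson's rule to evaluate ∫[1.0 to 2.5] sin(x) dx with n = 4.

f(x) = sin(x)
a = 1.0, b = 2.5, n = 4
h = (b - a)/n = 0.375000

Simpson's rule: (h/3)[f(x₀) + 4f(x₁) + 2f(x₂) + ... + f(xₙ)]

x_0 = 1.0000, f(x_0) = 0.841471, coefficient = 1
x_1 = 1.3750, f(x_1) = 0.980893, coefficient = 4
x_2 = 1.7500, f(x_2) = 0.983986, coefficient = 2
x_3 = 2.1250, f(x_3) = 0.850320, coefficient = 4
x_4 = 2.5000, f(x_4) = 0.598472, coefficient = 1

I ≈ (0.375000/3) × 10.732766 = 1.341596
Exact value: 1.341446
Error: 0.000150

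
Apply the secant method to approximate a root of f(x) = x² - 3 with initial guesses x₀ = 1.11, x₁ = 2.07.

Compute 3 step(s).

f(x) = x² - 3
x₀ = 1.11, x₁ = 2.07

Secant formula: x_{n+1} = x_n - f(x_n)(x_n - x_{n-1})/(f(x_n) - f(x_{n-1}))

Iteration 1:
  f(1.110000) = -1.767900
  f(2.070000) = 1.284900
  x_2 = 2.070000 - 1.284900×(2.070000 - 1.110000)/(1.284900 - (-1.767900))
       = 1.665943
Iteration 2:
  f(2.070000) = 1.284900
  f(1.665943) = -0.224633
  x_3 = 1.665943 - (-0.224633)×(1.665943 - 2.070000)/(-0.224633 - 1.284900)
       = 1.726071
Iteration 3:
  f(1.665943) = -0.224633
  f(1.726071) = -0.020680
  x_4 = 1.726071 - (-0.020680)×(1.726071 - 1.665943)/(-0.020680 - (-0.224633))
       = 1.732167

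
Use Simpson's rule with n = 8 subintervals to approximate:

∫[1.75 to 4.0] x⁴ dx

f(x) = x⁴
a = 1.75, b = 4.0, n = 8
h = (b - a)/n = 0.281250

Simpson's rule: (h/3)[f(x₀) + 4f(x₁) + 2f(x₂) + ... + f(xₙ)]

x_0 = 1.7500, f(x_0) = 9.378906, coefficient = 1
x_1 = 2.0312, f(x_1) = 17.023683, coefficient = 4
x_2 = 2.3125, f(x_2) = 28.597427, coefficient = 2
x_3 = 2.5938, f(x_3) = 45.259782, coefficient = 4
x_4 = 2.8750, f(x_4) = 68.320557, coefficient = 2
x_5 = 3.1562, f(x_5) = 99.239732, coefficient = 4
x_6 = 3.4375, f(x_6) = 139.627457, coefficient = 2
x_7 = 3.7188, f(x_7) = 191.244050, coefficient = 4
x_8 = 4.0000, f(x_8) = 256.000000, coefficient = 1

I ≈ (0.281250/3) × 2149.538773 = 201.519260
Exact value: 201.517383
Error: 0.001877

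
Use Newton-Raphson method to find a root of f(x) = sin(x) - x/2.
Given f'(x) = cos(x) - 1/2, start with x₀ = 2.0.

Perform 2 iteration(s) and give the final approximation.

f(x) = sin(x) - x/2
f'(x) = cos(x) - 1/2
x₀ = 2.0

Newton-Raphson formula: x_{n+1} = x_n - f(x_n)/f'(x_n)

Iteration 1:
  f(2.000000) = -0.090703
  f'(2.000000) = -0.916147
  x_1 = 2.000000 - (-0.090703)/(-0.916147) = 1.900996
Iteration 2:
  f(1.900996) = -0.004520
  f'(1.900996) = -0.824232
  x_2 = 1.900996 - (-0.004520)/(-0.824232) = 1.895512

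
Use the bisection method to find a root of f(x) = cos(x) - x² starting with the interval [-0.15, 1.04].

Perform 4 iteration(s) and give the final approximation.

f(x) = cos(x) - x²
Initial interval: [-0.15, 1.04]

Iteration 1:
  c_1 = (-0.150000 + 1.040000)/2 = 0.445000
  f(c_1) = f(0.445000) = 0.704586
  f(a) × f(c) ≥ 0, new interval: [0.445000, 1.040000]
Iteration 2:
  c_2 = (0.445000 + 1.040000)/2 = 0.742500
  f(c_2) = f(0.742500) = 0.185474
  f(a) × f(c) ≥ 0, new interval: [0.742500, 1.040000]
Iteration 3:
  c_3 = (0.742500 + 1.040000)/2 = 0.891250
  f(c_3) = f(0.891250) = -0.165886
  f(a) × f(c) < 0, new interval: [0.742500, 0.891250]
Iteration 4:
  c_4 = (0.742500 + 0.891250)/2 = 0.816875
  f(c_4) = f(0.816875) = 0.017218
  f(a) × f(c) ≥ 0, new interval: [0.816875, 0.891250]

After 4 iteration(s), the approximation is c_4 = 0.816875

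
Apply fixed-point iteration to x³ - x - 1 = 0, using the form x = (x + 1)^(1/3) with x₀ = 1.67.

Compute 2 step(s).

Equation: x³ - x - 1 = 0
Fixed-point form: x = (x + 1)^(1/3)
x₀ = 1.67

x_1 = g(1.670000) = 1.387300
x_2 = g(1.387300) = 1.336500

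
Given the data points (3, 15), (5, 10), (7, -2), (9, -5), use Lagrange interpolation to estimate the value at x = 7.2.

Lagrange interpolation formula:
P(x) = Σ yᵢ × Lᵢ(x)
where Lᵢ(x) = Π_{j≠i} (x - xⱼ)/(xᵢ - xⱼ)

L_0(7.2) = (7.2 - 5)/(3 - 5) × (7.2 - 7)/(3 - 7) × (7.2 - 9)/(3 - 9) = 0.016500
L_1(7.2) = (7.2 - 3)/(5 - 3) × (7.2 - 7)/(5 - 7) × (7.2 - 9)/(5 - 9) = -0.094500
L_2(7.2) = (7.2 - 3)/(7 - 3) × (7.2 - 5)/(7 - 5) × (7.2 - 9)/(7 - 9) = 1.039500
L_3(7.2) = (7.2 - 3)/(9 - 3) × (7.2 - 5)/(9 - 5) × (7.2 - 7)/(9 - 7) = 0.038500

P(7.2) = 15×L_0(7.2) + 10×L_1(7.2) + (-2)×L_2(7.2) + (-5)×L_3(7.2)
P(7.2) = -2.969000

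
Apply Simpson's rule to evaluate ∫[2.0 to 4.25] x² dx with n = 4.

f(x) = x²
a = 2.0, b = 4.25, n = 4
h = (b - a)/n = 0.562500

Simpson's rule: (h/3)[f(x₀) + 4f(x₁) + 2f(x₂) + ... + f(xₙ)]

x_0 = 2.0000, f(x_0) = 4.000000, coefficient = 1
x_1 = 2.5625, f(x_1) = 6.566406, coefficient = 4
x_2 = 3.1250, f(x_2) = 9.765625, coefficient = 2
x_3 = 3.6875, f(x_3) = 13.597656, coefficient = 4
x_4 = 4.2500, f(x_4) = 18.062500, coefficient = 1

I ≈ (0.562500/3) × 122.250000 = 22.921875
Exact value: 22.921875
Error: 0.000000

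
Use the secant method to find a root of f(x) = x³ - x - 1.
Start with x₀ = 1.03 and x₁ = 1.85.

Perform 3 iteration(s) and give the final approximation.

f(x) = x³ - x - 1
x₀ = 1.03, x₁ = 1.85

Secant formula: x_{n+1} = x_n - f(x_n)(x_n - x_{n-1})/(f(x_n) - f(x_{n-1}))

Iteration 1:
  f(1.030000) = -0.937273
  f(1.850000) = 3.481625
  x_2 = 1.850000 - 3.481625×(1.850000 - 1.030000)/(3.481625 - (-0.937273))
       = 1.203927
Iteration 2:
  f(1.850000) = 3.481625
  f(1.203927) = -0.458908
  x_3 = 1.203927 - (-0.458908)×(1.203927 - 1.850000)/(-0.458908 - 3.481625)
       = 1.279167
Iteration 3:
  f(1.203927) = -0.458908
  f(1.279167) = -0.186106
  x_4 = 1.279167 - (-0.186106)×(1.279167 - 1.203927)/(-0.186106 - (-0.458908))
       = 1.330496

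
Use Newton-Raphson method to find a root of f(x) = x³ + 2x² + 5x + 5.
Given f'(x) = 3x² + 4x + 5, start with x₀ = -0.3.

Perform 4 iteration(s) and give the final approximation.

f(x) = x³ + 2x² + 5x + 5
f'(x) = 3x² + 4x + 5
x₀ = -0.3

Newton-Raphson formula: x_{n+1} = x_n - f(x_n)/f'(x_n)

Iteration 1:
  f(-0.300000) = 3.653000
  f'(-0.300000) = 4.070000
  x_1 = -0.300000 - 3.653000/4.070000 = -1.197543
Iteration 2:
  f(-1.197543) = 0.163096
  f'(-1.197543) = 4.512156
  x_2 = -1.197543 - 0.163096/4.512156 = -1.233689
Iteration 3:
  f(-1.233689) = -0.002128
  f'(-1.233689) = 4.631209
  x_3 = -1.233689 - (-0.002128)/4.631209 = -1.233229
Iteration 4:
  f(-1.233229) = 0.000000
  f'(-1.233229) = 4.629647
  x_4 = -1.233229 - 0.000000/4.629647 = -1.233229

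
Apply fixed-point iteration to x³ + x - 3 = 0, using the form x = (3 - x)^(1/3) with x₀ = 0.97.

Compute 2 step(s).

Equation: x³ + x - 3 = 0
Fixed-point form: x = (3 - x)^(1/3)
x₀ = 0.97

x_1 = g(0.970000) = 1.266189
x_2 = g(1.266189) = 1.201344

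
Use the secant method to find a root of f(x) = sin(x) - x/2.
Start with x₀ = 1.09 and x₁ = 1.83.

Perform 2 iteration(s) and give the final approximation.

f(x) = sin(x) - x/2
x₀ = 1.09, x₁ = 1.83

Secant formula: x_{n+1} = x_n - f(x_n)(x_n - x_{n-1})/(f(x_n) - f(x_{n-1}))

Iteration 1:
  f(1.090000) = 0.341627
  f(1.830000) = 0.051594
  x_2 = 1.830000 - 0.051594×(1.830000 - 1.090000)/(0.051594 - 0.341627)
       = 1.961640
Iteration 2:
  f(1.830000) = 0.051594
  f(1.961640) = -0.056232
  x_3 = 1.961640 - (-0.056232)×(1.961640 - 1.830000)/(-0.056232 - 0.051594)
       = 1.892989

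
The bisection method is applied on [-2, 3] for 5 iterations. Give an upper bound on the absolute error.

Bisection error bound: |error| ≤ (b-a)/2^n
|error| ≤ (3 - (-2))/2^5 = 5/2^5
|error| ≤ 0.1562500000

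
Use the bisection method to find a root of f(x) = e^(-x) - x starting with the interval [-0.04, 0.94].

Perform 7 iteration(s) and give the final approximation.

f(x) = e^(-x) - x
Initial interval: [-0.04, 0.94]

Iteration 1:
  c_1 = (-0.040000 + 0.940000)/2 = 0.450000
  f(c_1) = f(0.450000) = 0.187628
  f(a) × f(c) ≥ 0, new interval: [0.450000, 0.940000]
Iteration 2:
  c_2 = (0.450000 + 0.940000)/2 = 0.695000
  f(c_2) = f(0.695000) = -0.195926
  f(a) × f(c) < 0, new interval: [0.450000, 0.695000]
Iteration 3:
  c_3 = (0.450000 + 0.695000)/2 = 0.572500
  f(c_3) = f(0.572500) = -0.008387
  f(a) × f(c) < 0, new interval: [0.450000, 0.572500]
Iteration 4:
  c_4 = (0.450000 + 0.572500)/2 = 0.511250
  f(c_4) = f(0.511250) = 0.088495
  f(a) × f(c) ≥ 0, new interval: [0.511250, 0.572500]
Iteration 5:
  c_5 = (0.511250 + 0.572500)/2 = 0.541875
  f(c_5) = f(0.541875) = 0.039782
  f(a) × f(c) ≥ 0, new interval: [0.541875, 0.572500]
Iteration 6:
  c_6 = (0.541875 + 0.572500)/2 = 0.557187
  f(c_6) = f(0.557187) = 0.015630
  f(a) × f(c) ≥ 0, new interval: [0.557187, 0.572500]
Iteration 7:
  c_7 = (0.557187 + 0.572500)/2 = 0.564844
  f(c_7) = f(0.564844) = 0.003605
  f(a) × f(c) ≥ 0, new interval: [0.564844, 0.572500]

After 7 iteration(s), the approximation is c_7 = 0.564844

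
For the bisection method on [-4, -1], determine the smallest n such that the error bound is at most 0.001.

We need (b-a)/2^n ≤ 0.001
(-1 - (-4))/2^n ≤ 0.001
3/2^n ≤ 0.001
2^n ≥ 3000
n ≥ log₂(3000) = 11.55
n ≥ 12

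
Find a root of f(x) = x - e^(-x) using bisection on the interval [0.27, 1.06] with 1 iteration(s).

f(x) = x - e^(-x)
Initial interval: [0.27, 1.06]

Iteration 1:
  c_1 = (0.270000 + 1.060000)/2 = 0.665000
  f(c_1) = f(0.665000) = 0.150726
  f(a) × f(c) < 0, new interval: [0.270000, 0.665000]

After 1 iteration(s), the approximation is c_1 = 0.665000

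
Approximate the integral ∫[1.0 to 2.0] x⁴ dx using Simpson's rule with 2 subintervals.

f(x) = x⁴
a = 1.0, b = 2.0, n = 2
h = (b - a)/n = 0.500000

Simpson's rule: (h/3)[f(x₀) + 4f(x₁) + 2f(x₂) + ... + f(xₙ)]

x_0 = 1.0000, f(x_0) = 1.000000, coefficient = 1
x_1 = 1.5000, f(x_1) = 5.062500, coefficient = 4
x_2 = 2.0000, f(x_2) = 16.000000, coefficient = 1

I ≈ (0.500000/3) × 37.250000 = 6.208333
Exact value: 6.200000
Error: 0.008333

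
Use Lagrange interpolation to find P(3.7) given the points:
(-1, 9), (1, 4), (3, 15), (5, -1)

Lagrange interpolation formula:
P(x) = Σ yᵢ × Lᵢ(x)
where Lᵢ(x) = Π_{j≠i} (x - xⱼ)/(xᵢ - xⱼ)

L_0(3.7) = (3.7 - 1)/(-1 - 1) × (3.7 - 3)/(-1 - 3) × (3.7 - 5)/(-1 - 5) = 0.051188
L_1(3.7) = (3.7 - (-1))/(1 - (-1)) × (3.7 - 3)/(1 - 3) × (3.7 - 5)/(1 - 5) = -0.267313
L_2(3.7) = (3.7 - (-1))/(3 - (-1)) × (3.7 - 1)/(3 - 1) × (3.7 - 5)/(3 - 5) = 1.031062
L_3(3.7) = (3.7 - (-1))/(5 - (-1)) × (3.7 - 1)/(5 - 1) × (3.7 - 3)/(5 - 3) = 0.185063

P(3.7) = 9×L_0(3.7) + 4×L_1(3.7) + 15×L_2(3.7) + (-1)×L_3(3.7)
P(3.7) = 14.672312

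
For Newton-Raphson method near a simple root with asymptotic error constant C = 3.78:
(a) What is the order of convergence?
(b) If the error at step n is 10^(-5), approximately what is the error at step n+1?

(a) Newton-Raphson has quadratic (order 2) convergence near simple roots.
    This means |e_{n+1}| ≈ C|e_n|².

(b) With |e_n| = 10^(-5) and C = 3.78:
    |e_{n+1}| ≈ 3.78 × (10^(-5))² = 3.78 × 10^(-10)

(a) 2 (quadratic); (b) |e_{n+1}| ≈ 3.780e-10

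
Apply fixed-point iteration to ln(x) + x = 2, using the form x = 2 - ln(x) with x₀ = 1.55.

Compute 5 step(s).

Equation: ln(x) + x = 2
Fixed-point form: x = 2 - ln(x)
x₀ = 1.55

x_1 = g(1.550000) = 1.561745
x_2 = g(1.561745) = 1.554196
x_3 = g(1.554196) = 1.559042
x_4 = g(1.559042) = 1.555929
x_5 = g(1.555929) = 1.557927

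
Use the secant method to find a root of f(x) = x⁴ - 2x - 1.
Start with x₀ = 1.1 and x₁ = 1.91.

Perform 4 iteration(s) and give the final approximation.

f(x) = x⁴ - 2x - 1
x₀ = 1.1, x₁ = 1.91

Secant formula: x_{n+1} = x_n - f(x_n)(x_n - x_{n-1})/(f(x_n) - f(x_{n-1}))

Iteration 1:
  f(1.100000) = -1.735900
  f(1.910000) = 8.488634
  x_2 = 1.910000 - 8.488634×(1.910000 - 1.100000)/(8.488634 - (-1.735900))
       = 1.237520
Iteration 2:
  f(1.910000) = 8.488634
  f(1.237520) = -1.129683
  x_3 = 1.237520 - (-1.129683)×(1.237520 - 1.910000)/(-1.129683 - 8.488634)
       = 1.316504
Iteration 3:
  f(1.237520) = -1.129683
  f(1.316504) = -0.629088
  x_4 = 1.316504 - (-0.629088)×(1.316504 - 1.237520)/(-0.629088 - (-1.129683))
       = 1.415761
Iteration 4:
  f(1.316504) = -0.629088
  f(1.415761) = 0.186012
  x_5 = 1.415761 - 0.186012×(1.415761 - 1.316504)/(0.186012 - (-0.629088))
       = 1.393110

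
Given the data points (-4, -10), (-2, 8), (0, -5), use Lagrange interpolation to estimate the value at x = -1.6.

Lagrange interpolation formula:
P(x) = Σ yᵢ × Lᵢ(x)
where Lᵢ(x) = Π_{j≠i} (x - xⱼ)/(xᵢ - xⱼ)

L_0(-1.6) = (-1.6 - (-2))/(-4 - (-2)) × (-1.6 - 0)/(-4 - 0) = -0.080000
L_1(-1.6) = (-1.6 - (-4))/(-2 - (-4)) × (-1.6 - 0)/(-2 - 0) = 0.960000
L_2(-1.6) = (-1.6 - (-4))/(0 - (-4)) × (-1.6 - (-2))/(0 - (-2)) = 0.120000

P(-1.6) = (-10)×L_0(-1.6) + 8×L_1(-1.6) + (-5)×L_2(-1.6)
P(-1.6) = 7.880000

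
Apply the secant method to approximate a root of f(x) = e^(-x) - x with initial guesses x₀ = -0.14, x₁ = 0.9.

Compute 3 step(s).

f(x) = e^(-x) - x
x₀ = -0.14, x₁ = 0.9

Secant formula: x_{n+1} = x_n - f(x_n)(x_n - x_{n-1})/(f(x_n) - f(x_{n-1}))

Iteration 1:
  f(-0.140000) = 1.290274
  f(0.900000) = -0.493430
  x_2 = 0.900000 - (-0.493430)×(0.900000 - (-0.140000))/(-0.493430 - 1.290274)
       = 0.612302
Iteration 2:
  f(0.900000) = -0.493430
  f(0.612302) = -0.070201
  x_3 = 0.612302 - (-0.070201)×(0.612302 - 0.900000)/(-0.070201 - (-0.493430))
       = 0.564582
Iteration 3:
  f(0.612302) = -0.070201
  f(0.564582) = 0.004016
  x_4 = 0.564582 - 0.004016×(0.564582 - 0.612302)/(0.004016 - (-0.070201))
       = 0.567164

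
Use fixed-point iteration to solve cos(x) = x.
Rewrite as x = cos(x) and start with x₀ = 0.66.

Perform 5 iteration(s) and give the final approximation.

Equation: cos(x) = x
Fixed-point form: x = cos(x)
x₀ = 0.66

x_1 = g(0.660000) = 0.789992
x_2 = g(0.789992) = 0.703851
x_3 = g(0.703851) = 0.762356
x_4 = g(0.762356) = 0.723211
x_5 = g(0.723211) = 0.749685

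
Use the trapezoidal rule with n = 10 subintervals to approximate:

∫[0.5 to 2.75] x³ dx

f(x) = x³
a = 0.5, b = 2.75, n = 10
h = (b - a)/n = 0.225000

Trapezoidal rule: (h/2)[f(x₀) + 2f(x₁) + 2f(x₂) + ... + f(xₙ)]

x_0 = 0.5000, f(x_0) = 0.125000, coefficient = 1
x_1 = 0.7250, f(x_1) = 0.381078, coefficient = 2
x_2 = 0.9500, f(x_2) = 0.857375, coefficient = 2
x_3 = 1.1750, f(x_3) = 1.622234, coefficient = 2
x_4 = 1.4000, f(x_4) = 2.744000, coefficient = 2
x_5 = 1.6250, f(x_5) = 4.291016, coefficient = 2
x_6 = 1.8500, f(x_6) = 6.331625, coefficient = 2
x_7 = 2.0750, f(x_7) = 8.934172, coefficient = 2
x_8 = 2.3000, f(x_8) = 12.167000, coefficient = 2
x_9 = 2.5250, f(x_9) = 16.098453, coefficient = 2
x_10 = 2.7500, f(x_10) = 20.796875, coefficient = 1

I ≈ (0.225000/2) × 127.775781 = 14.374775
Exact value: 14.282227
Error: 0.092549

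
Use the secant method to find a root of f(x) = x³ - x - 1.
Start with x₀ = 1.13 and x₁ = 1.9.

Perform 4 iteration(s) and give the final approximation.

f(x) = x³ - x - 1
x₀ = 1.13, x₁ = 1.9

Secant formula: x_{n+1} = x_n - f(x_n)(x_n - x_{n-1})/(f(x_n) - f(x_{n-1}))

Iteration 1:
  f(1.130000) = -0.687103
  f(1.900000) = 3.959000
  x_2 = 1.900000 - 3.959000×(1.900000 - 1.130000)/(3.959000 - (-0.687103))
       = 1.243874
Iteration 2:
  f(1.900000) = 3.959000
  f(1.243874) = -0.319325
  x_3 = 1.243874 - (-0.319325)×(1.243874 - 1.900000)/(-0.319325 - 3.959000)
       = 1.292846
Iteration 3:
  f(1.243874) = -0.319325
  f(1.292846) = -0.131919
  x_4 = 1.292846 - (-0.131919)×(1.292846 - 1.243874)/(-0.131919 - (-0.319325))
       = 1.327318
Iteration 4:
  f(1.292846) = -0.131919
  f(1.327318) = 0.011115
  x_5 = 1.327318 - 0.011115×(1.327318 - 1.292846)/(0.011115 - (-0.131919))
       = 1.324639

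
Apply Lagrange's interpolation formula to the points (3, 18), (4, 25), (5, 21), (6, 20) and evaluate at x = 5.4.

Lagrange interpolation formula:
P(x) = Σ yᵢ × Lᵢ(x)
where Lᵢ(x) = Π_{j≠i} (x - xⱼ)/(xᵢ - xⱼ)

L_0(5.4) = (5.4 - 4)/(3 - 4) × (5.4 - 5)/(3 - 5) × (5.4 - 6)/(3 - 6) = 0.056000
L_1(5.4) = (5.4 - 3)/(4 - 3) × (5.4 - 5)/(4 - 5) × (5.4 - 6)/(4 - 6) = -0.288000
L_2(5.4) = (5.4 - 3)/(5 - 3) × (5.4 - 4)/(5 - 4) × (5.4 - 6)/(5 - 6) = 1.008000
L_3(5.4) = (5.4 - 3)/(6 - 3) × (5.4 - 4)/(6 - 4) × (5.4 - 5)/(6 - 5) = 0.224000

P(5.4) = 18×L_0(5.4) + 25×L_1(5.4) + 21×L_2(5.4) + 20×L_3(5.4)
P(5.4) = 19.456000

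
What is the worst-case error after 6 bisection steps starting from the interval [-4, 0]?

Bisection error bound: |error| ≤ (b-a)/2^n
|error| ≤ (0 - (-4))/2^6 = 4/2^6
|error| ≤ 0.0625000000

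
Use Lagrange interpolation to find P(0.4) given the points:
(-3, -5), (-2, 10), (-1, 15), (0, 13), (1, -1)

Lagrange interpolation formula:
P(x) = Σ yᵢ × Lᵢ(x)
where Lᵢ(x) = Π_{j≠i} (x - xⱼ)/(xᵢ - xⱼ)

L_0(0.4) = (0.4 - (-2))/(-3 - (-2)) × (0.4 - (-1))/(-3 - (-1)) × (0.4 - 0)/(-3 - 0) × (0.4 - 1)/(-3 - 1) = -0.033600
L_1(0.4) = (0.4 - (-3))/(-2 - (-3)) × (0.4 - (-1))/(-2 - (-1)) × (0.4 - 0)/(-2 - 0) × (0.4 - 1)/(-2 - 1) = 0.190400
L_2(0.4) = (0.4 - (-3))/(-1 - (-3)) × (0.4 - (-2))/(-1 - (-2)) × (0.4 - 0)/(-1 - 0) × (0.4 - 1)/(-1 - 1) = -0.489600
L_3(0.4) = (0.4 - (-3))/(0 - (-3)) × (0.4 - (-2))/(0 - (-2)) × (0.4 - (-1))/(0 - (-1)) × (0.4 - 1)/(0 - 1) = 1.142400
L_4(0.4) = (0.4 - (-3))/(1 - (-3)) × (0.4 - (-2))/(1 - (-2)) × (0.4 - (-1))/(1 - (-1)) × (0.4 - 0)/(1 - 0) = 0.190400

P(0.4) = (-5)×L_0(0.4) + 10×L_1(0.4) + 15×L_2(0.4) + 13×L_3(0.4) + (-1)×L_4(0.4)
P(0.4) = 9.388800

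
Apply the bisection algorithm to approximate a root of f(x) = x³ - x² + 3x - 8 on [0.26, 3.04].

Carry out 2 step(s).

f(x) = x³ - x² + 3x - 8
Initial interval: [0.26, 3.04]

Iteration 1:
  c_1 = (0.260000 + 3.040000)/2 = 1.650000
  f(c_1) = f(1.650000) = -1.280375
  f(a) × f(c) ≥ 0, new interval: [1.650000, 3.040000]
Iteration 2:
  c_2 = (1.650000 + 3.040000)/2 = 2.345000
  f(c_2) = f(2.345000) = 6.431189
  f(a) × f(c) < 0, new interval: [1.650000, 2.345000]

After 2 iteration(s), the approximation is c_2 = 2.345000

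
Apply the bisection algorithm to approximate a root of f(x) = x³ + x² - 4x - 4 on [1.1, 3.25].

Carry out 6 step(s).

f(x) = x³ + x² - 4x - 4
Initial interval: [1.1, 3.25]

Iteration 1:
  c_1 = (1.100000 + 3.250000)/2 = 2.175000
  f(c_1) = f(2.175000) = 2.319734
  f(a) × f(c) < 0, new interval: [1.100000, 2.175000]
Iteration 2:
  c_2 = (1.100000 + 2.175000)/2 = 1.637500
  f(c_2) = f(1.637500) = -3.477791
  f(a) × f(c) ≥ 0, new interval: [1.637500, 2.175000]
Iteration 3:
  c_3 = (1.637500 + 2.175000)/2 = 1.906250
  f(c_3) = f(1.906250) = -1.064301
  f(a) × f(c) ≥ 0, new interval: [1.906250, 2.175000]
Iteration 4:
  c_4 = (1.906250 + 2.175000)/2 = 2.040625
  f(c_4) = f(2.040625) = 0.499120
  f(a) × f(c) < 0, new interval: [1.906250, 2.040625]
Iteration 5:
  c_5 = (1.906250 + 2.040625)/2 = 1.973437
  f(c_5) = f(1.973437) = -0.313830
  f(a) × f(c) ≥ 0, new interval: [1.973437, 2.040625]
Iteration 6:
  c_6 = (1.973437 + 2.040625)/2 = 2.007031
  f(c_6) = f(2.007031) = 0.084721
  f(a) × f(c) < 0, new interval: [1.973437, 2.007031]

After 6 iteration(s), the approximation is c_6 = 2.007031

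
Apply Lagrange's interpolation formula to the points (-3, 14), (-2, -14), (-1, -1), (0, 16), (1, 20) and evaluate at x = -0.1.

Lagrange interpolation formula:
P(x) = Σ yᵢ × Lᵢ(x)
where Lᵢ(x) = Π_{j≠i} (x - xⱼ)/(xᵢ - xⱼ)

L_0(-0.1) = (-0.1 - (-2))/(-3 - (-2)) × (-0.1 - (-1))/(-3 - (-1)) × (-0.1 - 0)/(-3 - 0) × (-0.1 - 1)/(-3 - 1) = 0.007838
L_1(-0.1) = (-0.1 - (-3))/(-2 - (-3)) × (-0.1 - (-1))/(-2 - (-1)) × (-0.1 - 0)/(-2 - 0) × (-0.1 - 1)/(-2 - 1) = -0.047850
L_2(-0.1) = (-0.1 - (-3))/(-1 - (-3)) × (-0.1 - (-2))/(-1 - (-2)) × (-0.1 - 0)/(-1 - 0) × (-0.1 - 1)/(-1 - 1) = 0.151525
L_3(-0.1) = (-0.1 - (-3))/(0 - (-3)) × (-0.1 - (-2))/(0 - (-2)) × (-0.1 - (-1))/(0 - (-1)) × (-0.1 - 1)/(0 - 1) = 0.909150
L_4(-0.1) = (-0.1 - (-3))/(1 - (-3)) × (-0.1 - (-2))/(1 - (-2)) × (-0.1 - (-1))/(1 - (-1)) × (-0.1 - 0)/(1 - 0) = -0.020663

P(-0.1) = 14×L_0(-0.1) + (-14)×L_1(-0.1) + (-1)×L_2(-0.1) + 16×L_3(-0.1) + 20×L_4(-0.1)
P(-0.1) = 14.761250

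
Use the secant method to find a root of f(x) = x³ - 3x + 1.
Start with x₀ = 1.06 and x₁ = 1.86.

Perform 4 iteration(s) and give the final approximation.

f(x) = x³ - 3x + 1
x₀ = 1.06, x₁ = 1.86

Secant formula: x_{n+1} = x_n - f(x_n)(x_n - x_{n-1})/(f(x_n) - f(x_{n-1}))

Iteration 1:
  f(1.060000) = -0.988984
  f(1.860000) = 1.854856
  x_2 = 1.860000 - 1.854856×(1.860000 - 1.060000)/(1.854856 - (-0.988984))
       = 1.338211
Iteration 2:
  f(1.860000) = 1.854856
  f(1.338211) = -0.618153
  x_3 = 1.338211 - (-0.618153)×(1.338211 - 1.860000)/(-0.618153 - 1.854856)
       = 1.468637
Iteration 3:
  f(1.338211) = -0.618153
  f(1.468637) = -0.238215
  x_4 = 1.468637 - (-0.238215)×(1.468637 - 1.338211)/(-0.238215 - (-0.618153))
       = 1.550412
Iteration 4:
  f(1.468637) = -0.238215
  f(1.550412) = 0.075611
  x_5 = 1.550412 - 0.075611×(1.550412 - 1.468637)/(0.075611 - (-0.238215))
       = 1.530710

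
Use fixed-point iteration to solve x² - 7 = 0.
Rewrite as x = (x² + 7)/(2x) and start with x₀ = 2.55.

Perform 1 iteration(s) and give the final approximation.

Equation: x² - 7 = 0
Fixed-point form: x = (x² + 7)/(2x)
x₀ = 2.55

x_1 = g(2.550000) = 2.647549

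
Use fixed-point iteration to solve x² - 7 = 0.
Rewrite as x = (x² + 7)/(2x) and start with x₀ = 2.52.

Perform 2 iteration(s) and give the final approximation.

Equation: x² - 7 = 0
Fixed-point form: x = (x² + 7)/(2x)
x₀ = 2.52

x_1 = g(2.520000) = 2.648889
x_2 = g(2.648889) = 2.645753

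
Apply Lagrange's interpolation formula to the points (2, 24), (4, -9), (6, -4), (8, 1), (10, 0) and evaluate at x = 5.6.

Lagrange interpolation formula:
P(x) = Σ yᵢ × Lᵢ(x)
where Lᵢ(x) = Π_{j≠i} (x - xⱼ)/(xᵢ - xⱼ)

L_0(5.6) = (5.6 - 4)/(2 - 4) × (5.6 - 6)/(2 - 6) × (5.6 - 8)/(2 - 8) × (5.6 - 10)/(2 - 10) = -0.017600
L_1(5.6) = (5.6 - 2)/(4 - 2) × (5.6 - 6)/(4 - 6) × (5.6 - 8)/(4 - 8) × (5.6 - 10)/(4 - 10) = 0.158400
L_2(5.6) = (5.6 - 2)/(6 - 2) × (5.6 - 4)/(6 - 4) × (5.6 - 8)/(6 - 8) × (5.6 - 10)/(6 - 10) = 0.950400
L_3(5.6) = (5.6 - 2)/(8 - 2) × (5.6 - 4)/(8 - 4) × (5.6 - 6)/(8 - 6) × (5.6 - 10)/(8 - 10) = -0.105600
L_4(5.6) = (5.6 - 2)/(10 - 2) × (5.6 - 4)/(10 - 4) × (5.6 - 6)/(10 - 6) × (5.6 - 8)/(10 - 8) = 0.014400

P(5.6) = 24×L_0(5.6) + (-9)×L_1(5.6) + (-4)×L_2(5.6) + 1×L_3(5.6) + 0×L_4(5.6)
P(5.6) = -5.755200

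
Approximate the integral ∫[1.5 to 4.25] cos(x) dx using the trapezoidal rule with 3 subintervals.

f(x) = cos(x)
a = 1.5, b = 4.25, n = 3
h = (b - a)/n = 0.916667

Trapezoidal rule: (h/2)[f(x₀) + 2f(x₁) + 2f(x₂) + ... + f(xₙ)]

x_0 = 1.5000, f(x_0) = 0.070737, coefficient = 1
x_1 = 2.4167, f(x_1) = -0.748549, coefficient = 2
x_2 = 3.3333, f(x_2) = -0.981674, coefficient = 2
x_3 = 4.2500, f(x_3) = -0.446087, coefficient = 1

I ≈ (0.916667/2) × -3.835795 = -1.758073
Exact value: -1.892484
Error: 0.134411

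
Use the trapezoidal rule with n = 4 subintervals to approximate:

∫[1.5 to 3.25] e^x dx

f(x) = e^x
a = 1.5, b = 3.25, n = 4
h = (b - a)/n = 0.437500

Trapezoidal rule: (h/2)[f(x₀) + 2f(x₁) + 2f(x₂) + ... + f(xₙ)]

x_0 = 1.5000, f(x_0) = 4.481689, coefficient = 1
x_1 = 1.9375, f(x_1) = 6.941376, coefficient = 2
x_2 = 2.3750, f(x_2) = 10.751013, coefficient = 2
x_3 = 2.8125, f(x_3) = 16.651495, coefficient = 2
x_4 = 3.2500, f(x_4) = 25.790340, coefficient = 1

I ≈ (0.437500/2) × 98.959797 = 21.647456
Exact value: 21.308651
Error: 0.338805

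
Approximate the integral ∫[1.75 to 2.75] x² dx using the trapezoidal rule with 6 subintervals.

f(x) = x²
a = 1.75, b = 2.75, n = 6
h = (b - a)/n = 0.166667

Trapezoidal rule: (h/2)[f(x₀) + 2f(x₁) + 2f(x₂) + ... + f(xₙ)]

x_0 = 1.7500, f(x_0) = 3.062500, coefficient = 1
x_1 = 1.9167, f(x_1) = 3.673611, coefficient = 2
x_2 = 2.0833, f(x_2) = 4.340278, coefficient = 2
x_3 = 2.2500, f(x_3) = 5.062500, coefficient = 2
x_4 = 2.4167, f(x_4) = 5.840278, coefficient = 2
x_5 = 2.5833, f(x_5) = 6.673611, coefficient = 2
x_6 = 2.7500, f(x_6) = 7.562500, coefficient = 1

I ≈ (0.166667/2) × 61.805556 = 5.150463
Exact value: 5.145833
Error: 0.004630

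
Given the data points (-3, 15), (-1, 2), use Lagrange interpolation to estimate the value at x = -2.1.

Lagrange interpolation formula:
P(x) = Σ yᵢ × Lᵢ(x)
where Lᵢ(x) = Π_{j≠i} (x - xⱼ)/(xᵢ - xⱼ)

L_0(-2.1) = (-2.1 - (-1))/(-3 - (-1)) = 0.550000
L_1(-2.1) = (-2.1 - (-3))/(-1 - (-3)) = 0.450000

P(-2.1) = 15×L_0(-2.1) + 2×L_1(-2.1)
P(-2.1) = 9.150000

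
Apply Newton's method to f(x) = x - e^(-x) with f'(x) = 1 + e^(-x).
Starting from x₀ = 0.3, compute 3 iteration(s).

f(x) = x - e^(-x)
f'(x) = 1 + e^(-x)
x₀ = 0.3

Newton-Raphson formula: x_{n+1} = x_n - f(x_n)/f'(x_n)

Iteration 1:
  f(0.300000) = -0.440818
  f'(0.300000) = 1.740818
  x_1 = 0.300000 - (-0.440818)/1.740818 = 0.553225
Iteration 2:
  f(0.553225) = -0.021868
  f'(0.553225) = 1.575092
  x_2 = 0.553225 - (-0.021868)/1.575092 = 0.567108
Iteration 3:
  f(0.567108) = -0.000055
  f'(0.567108) = 1.567163
  x_3 = 0.567108 - (-0.000055)/1.567163 = 0.567143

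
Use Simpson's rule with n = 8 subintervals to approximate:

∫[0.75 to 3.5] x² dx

f(x) = x²
a = 0.75, b = 3.5, n = 8
h = (b - a)/n = 0.343750

Simpson's rule: (h/3)[f(x₀) + 4f(x₁) + 2f(x₂) + ... + f(xₙ)]

x_0 = 0.7500, f(x_0) = 0.562500, coefficient = 1
x_1 = 1.0938, f(x_1) = 1.196289, coefficient = 4
x_2 = 1.4375, f(x_2) = 2.066406, coefficient = 2
x_3 = 1.7812, f(x_3) = 3.172852, coefficient = 4
x_4 = 2.1250, f(x_4) = 4.515625, coefficient = 2
x_5 = 2.4688, f(x_5) = 6.094727, coefficient = 4
x_6 = 2.8125, f(x_6) = 7.910156, coefficient = 2
x_7 = 3.1562, f(x_7) = 9.961914, coefficient = 4
x_8 = 3.5000, f(x_8) = 12.250000, coefficient = 1

I ≈ (0.343750/3) × 123.500000 = 14.151042
Exact value: 14.151042
Error: 0.000000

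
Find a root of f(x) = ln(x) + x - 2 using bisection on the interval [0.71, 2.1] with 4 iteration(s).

f(x) = ln(x) + x - 2
Initial interval: [0.71, 2.1]

Iteration 1:
  c_1 = (0.710000 + 2.100000)/2 = 1.405000
  f(c_1) = f(1.405000) = -0.254963
  f(a) × f(c) ≥ 0, new interval: [1.405000, 2.100000]
Iteration 2:
  c_2 = (1.405000 + 2.100000)/2 = 1.752500
  f(c_2) = f(1.752500) = 0.313543
  f(a) × f(c) < 0, new interval: [1.405000, 1.752500]
Iteration 3:
  c_3 = (1.405000 + 1.752500)/2 = 1.578750
  f(c_3) = f(1.578750) = 0.035383
  f(a) × f(c) < 0, new interval: [1.405000, 1.578750]
Iteration 4:
  c_4 = (1.405000 + 1.578750)/2 = 1.491875
  f(c_4) = f(1.491875) = -0.108091
  f(a) × f(c) ≥ 0, new interval: [1.491875, 1.578750]

After 4 iteration(s), the approximation is c_4 = 1.491875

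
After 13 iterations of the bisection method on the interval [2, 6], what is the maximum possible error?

Bisection error bound: |error| ≤ (b-a)/2^n
|error| ≤ (6 - 2)/2^13 = 4/2^13
|error| ≤ 0.0004882812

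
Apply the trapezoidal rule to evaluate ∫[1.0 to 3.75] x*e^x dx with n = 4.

f(x) = x*e^x
a = 1.0, b = 3.75, n = 4
h = (b - a)/n = 0.687500

Trapezoidal rule: (h/2)[f(x₀) + 2f(x₁) + 2f(x₂) + ... + f(xₙ)]

x_0 = 1.0000, f(x_0) = 2.718282, coefficient = 1
x_1 = 1.6875, f(x_1) = 9.122539, coefficient = 2
x_2 = 2.3750, f(x_2) = 25.533656, coefficient = 2
x_3 = 3.0625, f(x_3) = 65.479137, coefficient = 2
x_4 = 3.7500, f(x_4) = 159.454058, coefficient = 1

I ≈ (0.687500/2) × 362.443004 = 124.589783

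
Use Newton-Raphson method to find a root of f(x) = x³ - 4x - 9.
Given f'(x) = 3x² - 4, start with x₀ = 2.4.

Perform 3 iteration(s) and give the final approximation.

f(x) = x³ - 4x - 9
f'(x) = 3x² - 4
x₀ = 2.4

Newton-Raphson formula: x_{n+1} = x_n - f(x_n)/f'(x_n)

Iteration 1:
  f(2.400000) = -4.776000
  f'(2.400000) = 13.280000
  x_1 = 2.400000 - (-4.776000)/13.280000 = 2.759639
Iteration 2:
  f(2.759639) = 0.977763
  f'(2.759639) = 18.846815
  x_2 = 2.759639 - 0.977763/18.846815 = 2.707759
Iteration 3:
  f(2.707759) = 0.022143
  f'(2.707759) = 17.995878
  x_3 = 2.707759 - 0.022143/17.995878 = 2.706529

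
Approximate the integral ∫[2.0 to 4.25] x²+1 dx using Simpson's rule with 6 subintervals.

f(x) = x²+1
a = 2.0, b = 4.25, n = 6
h = (b - a)/n = 0.375000

Simpson's rule: (h/3)[f(x₀) + 4f(x₁) + 2f(x₂) + ... + f(xₙ)]

x_0 = 2.0000, f(x_0) = 5.000000, coefficient = 1
x_1 = 2.3750, f(x_1) = 6.640625, coefficient = 4
x_2 = 2.7500, f(x_2) = 8.562500, coefficient = 2
x_3 = 3.1250, f(x_3) = 10.765625, coefficient = 4
x_4 = 3.5000, f(x_4) = 13.250000, coefficient = 2
x_5 = 3.8750, f(x_5) = 16.015625, coefficient = 4
x_6 = 4.2500, f(x_6) = 19.062500, coefficient = 1

I ≈ (0.375000/3) × 201.375000 = 25.171875
Exact value: 25.171875
Error: 0.000000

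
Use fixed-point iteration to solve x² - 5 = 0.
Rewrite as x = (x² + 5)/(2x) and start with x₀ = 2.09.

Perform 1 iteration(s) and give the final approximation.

Equation: x² - 5 = 0
Fixed-point form: x = (x² + 5)/(2x)
x₀ = 2.09

x_1 = g(2.090000) = 2.241172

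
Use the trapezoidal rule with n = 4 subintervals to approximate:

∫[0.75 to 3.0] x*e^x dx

f(x) = x*e^x
a = 0.75, b = 3.0, n = 4
h = (b - a)/n = 0.562500

Trapezoidal rule: (h/2)[f(x₀) + 2f(x₁) + 2f(x₂) + ... + f(xₙ)]

x_0 = 0.7500, f(x_0) = 1.587750, coefficient = 1
x_1 = 1.3125, f(x_1) = 4.876529, coefficient = 2
x_2 = 1.8750, f(x_2) = 12.226536, coefficient = 2
x_3 = 2.4375, f(x_3) = 27.895710, coefficient = 2
x_4 = 3.0000, f(x_4) = 60.256611, coefficient = 1

I ≈ (0.562500/2) × 151.841911 = 42.705538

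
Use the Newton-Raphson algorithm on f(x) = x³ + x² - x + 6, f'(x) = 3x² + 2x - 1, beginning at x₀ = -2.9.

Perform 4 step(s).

f(x) = x³ + x² - x + 6
f'(x) = 3x² + 2x - 1
x₀ = -2.9

Newton-Raphson formula: x_{n+1} = x_n - f(x_n)/f'(x_n)

Iteration 1:
  f(-2.900000) = -7.079000
  f'(-2.900000) = 18.430000
  x_1 = -2.900000 - (-7.079000)/18.430000 = -2.515898
Iteration 2:
  f(-2.515898) = -1.079346
  f'(-2.515898) = 12.957432
  x_2 = -2.515898 - (-1.079346)/12.957432 = -2.432599
Iteration 3:
  f(-2.432599) = -0.044855
  f'(-2.432599) = 11.887411
  x_3 = -2.432599 - (-0.044855)/11.887411 = -2.428825
Iteration 4:
  f(-2.428825) = -0.000090
  f'(-2.428825) = 11.839926
  x_4 = -2.428825 - (-0.000090)/11.839926 = -2.428818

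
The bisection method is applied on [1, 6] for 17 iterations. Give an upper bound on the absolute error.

Bisection error bound: |error| ≤ (b-a)/2^n
|error| ≤ (6 - 1)/2^17 = 5/2^17
|error| ≤ 0.0000381470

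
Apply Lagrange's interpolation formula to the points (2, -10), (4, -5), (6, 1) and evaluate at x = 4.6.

Lagrange interpolation formula:
P(x) = Σ yᵢ × Lᵢ(x)
where Lᵢ(x) = Π_{j≠i} (x - xⱼ)/(xᵢ - xⱼ)

L_0(4.6) = (4.6 - 4)/(2 - 4) × (4.6 - 6)/(2 - 6) = -0.105000
L_1(4.6) = (4.6 - 2)/(4 - 2) × (4.6 - 6)/(4 - 6) = 0.910000
L_2(4.6) = (4.6 - 2)/(6 - 2) × (4.6 - 4)/(6 - 4) = 0.195000

P(4.6) = (-10)×L_0(4.6) + (-5)×L_1(4.6) + 1×L_2(4.6)
P(4.6) = -3.305000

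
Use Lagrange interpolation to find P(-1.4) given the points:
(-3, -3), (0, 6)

Lagrange interpolation formula:
P(x) = Σ yᵢ × Lᵢ(x)
where Lᵢ(x) = Π_{j≠i} (x - xⱼ)/(xᵢ - xⱼ)

L_0(-1.4) = (-1.4 - 0)/(-3 - 0) = 0.466667
L_1(-1.4) = (-1.4 - (-3))/(0 - (-3)) = 0.533333

P(-1.4) = (-3)×L_0(-1.4) + 6×L_1(-1.4)
P(-1.4) = 1.800000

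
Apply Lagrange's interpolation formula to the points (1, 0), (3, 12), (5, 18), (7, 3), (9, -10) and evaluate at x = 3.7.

Lagrange interpolation formula:
P(x) = Σ yᵢ × Lᵢ(x)
where Lᵢ(x) = Π_{j≠i} (x - xⱼ)/(xᵢ - xⱼ)

L_0(3.7) = (3.7 - 3)/(1 - 3) × (3.7 - 5)/(1 - 5) × (3.7 - 7)/(1 - 7) × (3.7 - 9)/(1 - 9) = -0.041448
L_1(3.7) = (3.7 - 1)/(3 - 1) × (3.7 - 5)/(3 - 5) × (3.7 - 7)/(3 - 7) × (3.7 - 9)/(3 - 9) = 0.639478
L_2(3.7) = (3.7 - 1)/(5 - 1) × (3.7 - 3)/(5 - 3) × (3.7 - 7)/(5 - 7) × (3.7 - 9)/(5 - 9) = 0.516502
L_3(3.7) = (3.7 - 1)/(7 - 1) × (3.7 - 3)/(7 - 3) × (3.7 - 5)/(7 - 5) × (3.7 - 9)/(7 - 9) = -0.135647
L_4(3.7) = (3.7 - 1)/(9 - 1) × (3.7 - 3)/(9 - 3) × (3.7 - 5)/(9 - 5) × (3.7 - 7)/(9 - 7) = 0.021115

P(3.7) = 0×L_0(3.7) + 12×L_1(3.7) + 18×L_2(3.7) + 3×L_3(3.7) + (-10)×L_4(3.7)
P(3.7) = 16.352677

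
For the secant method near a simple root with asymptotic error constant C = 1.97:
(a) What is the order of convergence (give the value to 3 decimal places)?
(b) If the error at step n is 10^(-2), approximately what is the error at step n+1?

(a) Secant method has superlinear convergence with order φ = (1+√5)/2 ≈ 1.618.
    This means |e_{n+1}| ≈ C|e_n|^1.618.

(b) With |e_n| = 10^(-2) and C = 1.97:
    |e_{n+1}| ≈ 1.97 × (10^(-2))^1.618 = 1.97 × 10^(-3.24)

(a) ≈ 1.618 (golden ratio); (b) |e_{n+1}| ≈ 1.144e-03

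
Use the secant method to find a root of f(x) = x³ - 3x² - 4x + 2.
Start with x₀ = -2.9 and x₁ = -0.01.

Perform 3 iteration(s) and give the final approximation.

f(x) = x³ - 3x² - 4x + 2
x₀ = -2.9, x₁ = -0.01

Secant formula: x_{n+1} = x_n - f(x_n)(x_n - x_{n-1})/(f(x_n) - f(x_{n-1}))

Iteration 1:
  f(-2.900000) = -36.019000
  f(-0.010000) = 2.039699
  x_2 = -0.010000 - 2.039699×(-0.010000 - (-2.900000))/(2.039699 - (-36.019000))
       = -0.164885
Iteration 2:
  f(-0.010000) = 2.039699
  f(-0.164885) = 2.573497
  x_3 = -0.164885 - 2.573497×(-0.164885 - (-0.010000))/(2.573497 - 2.039699)
       = 0.581833
Iteration 3:
  f(-0.164885) = 2.573497
  f(0.581833) = -1.145955
  x_4 = 0.581833 - (-1.145955)×(0.581833 - (-0.164885))/(-1.145955 - 2.573497)
       = 0.351771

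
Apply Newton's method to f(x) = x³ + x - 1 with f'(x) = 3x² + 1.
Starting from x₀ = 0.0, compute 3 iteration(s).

f(x) = x³ + x - 1
f'(x) = 3x² + 1
x₀ = 0.0

Newton-Raphson formula: x_{n+1} = x_n - f(x_n)/f'(x_n)

Iteration 1:
  f(0.000000) = -1.000000
  f'(0.000000) = 1.000000
  x_1 = 0.000000 - (-1.000000)/1.000000 = 1.000000
Iteration 2:
  f(1.000000) = 1.000000
  f'(1.000000) = 4.000000
  x_2 = 1.000000 - 1.000000/4.000000 = 0.750000
Iteration 3:
  f(0.750000) = 0.171875
  f'(0.750000) = 2.687500
  x_3 = 0.750000 - 0.171875/2.687500 = 0.686047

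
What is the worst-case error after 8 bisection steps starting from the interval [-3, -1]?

Bisection error bound: |error| ≤ (b-a)/2^n
|error| ≤ (-1 - (-3))/2^8 = 2/2^8
|error| ≤ 0.0078125000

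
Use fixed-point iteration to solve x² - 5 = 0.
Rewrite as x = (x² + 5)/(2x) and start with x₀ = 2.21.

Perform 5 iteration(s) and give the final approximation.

Equation: x² - 5 = 0
Fixed-point form: x = (x² + 5)/(2x)
x₀ = 2.21

x_1 = g(2.210000) = 2.236222
x_2 = g(2.236222) = 2.236068
x_3 = g(2.236068) = 2.236068
x_4 = g(2.236068) = 2.236068
x_5 = g(2.236068) = 2.236068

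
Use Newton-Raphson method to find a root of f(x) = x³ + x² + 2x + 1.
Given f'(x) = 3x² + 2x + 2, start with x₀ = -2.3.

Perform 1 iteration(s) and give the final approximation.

f(x) = x³ + x² + 2x + 1
f'(x) = 3x² + 2x + 2
x₀ = -2.3

Newton-Raphson formula: x_{n+1} = x_n - f(x_n)/f'(x_n)

Iteration 1:
  f(-2.300000) = -10.477000
  f'(-2.300000) = 13.270000
  x_1 = -2.300000 - (-10.477000)/13.270000 = -1.510475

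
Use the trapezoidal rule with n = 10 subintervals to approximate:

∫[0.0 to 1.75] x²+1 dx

f(x) = x²+1
a = 0.0, b = 1.75, n = 10
h = (b - a)/n = 0.175000

Trapezoidal rule: (h/2)[f(x₀) + 2f(x₁) + 2f(x₂) + ... + f(xₙ)]

x_0 = 0.0000, f(x_0) = 1.000000, coefficient = 1
x_1 = 0.1750, f(x_1) = 1.030625, coefficient = 2
x_2 = 0.3500, f(x_2) = 1.122500, coefficient = 2
x_3 = 0.5250, f(x_3) = 1.275625, coefficient = 2
x_4 = 0.7000, f(x_4) = 1.490000, coefficient = 2
x_5 = 0.8750, f(x_5) = 1.765625, coefficient = 2
x_6 = 1.0500, f(x_6) = 2.102500, coefficient = 2
x_7 = 1.2250, f(x_7) = 2.500625, coefficient = 2
x_8 = 1.4000, f(x_8) = 2.960000, coefficient = 2
x_9 = 1.5750, f(x_9) = 3.480625, coefficient = 2
x_10 = 1.7500, f(x_10) = 4.062500, coefficient = 1

I ≈ (0.175000/2) × 40.518750 = 3.545391
Exact value: 3.536458
Error: 0.008932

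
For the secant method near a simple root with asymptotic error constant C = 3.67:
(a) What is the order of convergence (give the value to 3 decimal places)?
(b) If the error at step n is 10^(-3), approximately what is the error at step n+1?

(a) Secant method has superlinear convergence with order φ = (1+√5)/2 ≈ 1.618.
    This means |e_{n+1}| ≈ C|e_n|^1.618.

(b) With |e_n| = 10^(-3) and C = 3.67:
    |e_{n+1}| ≈ 3.67 × (10^(-3))^1.618 = 3.67 × 10^(-4.85)

(a) ≈ 1.618 (golden ratio); (b) |e_{n+1}| ≈ 5.135e-05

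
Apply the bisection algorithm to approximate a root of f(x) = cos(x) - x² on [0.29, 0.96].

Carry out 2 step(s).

f(x) = cos(x) - x²
Initial interval: [0.29, 0.96]

Iteration 1:
  c_1 = (0.290000 + 0.960000)/2 = 0.625000
  f(c_1) = f(0.625000) = 0.420338
  f(a) × f(c) ≥ 0, new interval: [0.625000, 0.960000]
Iteration 2:
  c_2 = (0.625000 + 0.960000)/2 = 0.792500
  f(c_2) = f(0.792500) = 0.074011
  f(a) × f(c) ≥ 0, new interval: [0.792500, 0.960000]

After 2 iteration(s), the approximation is c_2 = 0.792500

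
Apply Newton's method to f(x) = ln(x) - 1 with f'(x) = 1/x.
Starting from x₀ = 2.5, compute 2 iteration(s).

f(x) = ln(x) - 1
f'(x) = 1/x
x₀ = 2.5

Newton-Raphson formula: x_{n+1} = x_n - f(x_n)/f'(x_n)

Iteration 1:
  f(2.500000) = -0.083709
  f'(2.500000) = 0.400000
  x_1 = 2.500000 - (-0.083709)/0.400000 = 2.709273
Iteration 2:
  f(2.709273) = -0.003320
  f'(2.709273) = 0.369103
  x_2 = 2.709273 - (-0.003320)/0.369103 = 2.718267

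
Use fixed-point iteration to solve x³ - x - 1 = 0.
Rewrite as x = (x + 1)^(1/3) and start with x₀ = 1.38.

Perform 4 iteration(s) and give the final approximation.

Equation: x³ - x - 1 = 0
Fixed-point form: x = (x + 1)^(1/3)
x₀ = 1.38

x_1 = g(1.380000) = 1.335136
x_2 = g(1.335136) = 1.326694
x_3 = g(1.326694) = 1.325093
x_4 = g(1.325093) = 1.324789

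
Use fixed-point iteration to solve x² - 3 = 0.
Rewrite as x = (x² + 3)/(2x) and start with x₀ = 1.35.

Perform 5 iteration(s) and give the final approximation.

Equation: x² - 3 = 0
Fixed-point form: x = (x² + 3)/(2x)
x₀ = 1.35

x_1 = g(1.350000) = 1.786111
x_2 = g(1.786111) = 1.732869
x_3 = g(1.732869) = 1.732051
x_4 = g(1.732051) = 1.732051
x_5 = g(1.732051) = 1.732051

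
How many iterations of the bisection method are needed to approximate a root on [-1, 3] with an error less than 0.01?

We need (b-a)/2^n ≤ 0.01
(3 - (-1))/2^n ≤ 0.01
4/2^n ≤ 0.01
2^n ≥ 400
n ≥ log₂(400) = 8.64
n ≥ 9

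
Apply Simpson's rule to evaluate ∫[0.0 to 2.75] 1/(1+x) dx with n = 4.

f(x) = 1/(1+x)
a = 0.0, b = 2.75, n = 4
h = (b - a)/n = 0.687500

Simpson's rule: (h/3)[f(x₀) + 4f(x₁) + 2f(x₂) + ... + f(xₙ)]

x_0 = 0.0000, f(x_0) = 1.000000, coefficient = 1
x_1 = 0.6875, f(x_1) = 0.592593, coefficient = 4
x_2 = 1.3750, f(x_2) = 0.421053, coefficient = 2
x_3 = 2.0625, f(x_3) = 0.326531, coefficient = 4
x_4 = 2.7500, f(x_4) = 0.266667, coefficient = 1

I ≈ (0.687500/3) × 5.785265 = 1.325790
Exact value: 1.321756
Error: 0.004034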